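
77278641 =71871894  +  5406747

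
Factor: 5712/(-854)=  - 2^3*3^1*17^1*61^ ( - 1 )= - 408/61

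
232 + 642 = 874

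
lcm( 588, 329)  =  27636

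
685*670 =458950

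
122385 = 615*199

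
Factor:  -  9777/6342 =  - 3259/2114=- 2^( - 1) * 7^( - 1 )*151^(  -  1)*3259^1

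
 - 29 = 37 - 66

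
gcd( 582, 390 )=6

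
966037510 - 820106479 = 145931031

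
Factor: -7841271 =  - 3^1*2613757^1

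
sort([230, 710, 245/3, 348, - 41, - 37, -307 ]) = [-307 ,-41,-37,  245/3,230,348 , 710]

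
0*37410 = 0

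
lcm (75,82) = 6150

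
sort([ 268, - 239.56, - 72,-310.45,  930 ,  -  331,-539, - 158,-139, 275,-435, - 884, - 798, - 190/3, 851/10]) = [ - 884, - 798, - 539, - 435, - 331, - 310.45, -239.56,-158 ,- 139, - 72, - 190/3, 851/10,268, 275, 930 ]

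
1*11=11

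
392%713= 392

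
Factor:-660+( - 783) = - 3^1*13^1*37^1 = -1443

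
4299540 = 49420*87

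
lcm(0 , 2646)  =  0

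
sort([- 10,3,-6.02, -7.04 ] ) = [-10, - 7.04, - 6.02,3] 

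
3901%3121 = 780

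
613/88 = 6+85/88=6.97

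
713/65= 713/65 = 10.97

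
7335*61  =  447435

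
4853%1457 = 482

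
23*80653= 1855019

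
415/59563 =415/59563 =0.01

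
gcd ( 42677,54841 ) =1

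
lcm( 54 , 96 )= 864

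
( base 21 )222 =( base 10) 926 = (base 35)qg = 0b1110011110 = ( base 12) 652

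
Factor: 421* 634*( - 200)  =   - 53382800= - 2^4*5^2*317^1 * 421^1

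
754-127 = 627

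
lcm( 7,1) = 7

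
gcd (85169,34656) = 1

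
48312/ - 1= - 48312/1 = - 48312.00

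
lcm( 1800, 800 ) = 7200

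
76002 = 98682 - 22680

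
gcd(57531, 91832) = 1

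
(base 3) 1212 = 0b110010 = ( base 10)50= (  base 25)20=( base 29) 1L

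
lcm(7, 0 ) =0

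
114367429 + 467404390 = 581771819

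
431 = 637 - 206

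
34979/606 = 34979/606 = 57.72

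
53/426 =53/426 = 0.12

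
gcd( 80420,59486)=2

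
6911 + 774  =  7685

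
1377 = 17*81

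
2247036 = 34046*66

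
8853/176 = 50+ 53/176 = 50.30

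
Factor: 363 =3^1*11^2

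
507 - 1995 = -1488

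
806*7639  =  6157034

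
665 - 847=-182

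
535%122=47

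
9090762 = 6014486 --3076276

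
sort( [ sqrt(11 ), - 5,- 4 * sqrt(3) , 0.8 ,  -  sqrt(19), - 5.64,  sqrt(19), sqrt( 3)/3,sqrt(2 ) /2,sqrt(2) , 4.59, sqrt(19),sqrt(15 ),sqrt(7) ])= [ - 4*sqrt(3), - 5.64, - 5,-sqrt(19 ) , sqrt(3) /3, sqrt(2 )/2, 0.8, sqrt(2) , sqrt( 7 ),sqrt(11),sqrt(15), sqrt(19), sqrt(19) , 4.59] 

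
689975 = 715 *965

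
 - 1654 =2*( - 827)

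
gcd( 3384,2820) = 564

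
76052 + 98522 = 174574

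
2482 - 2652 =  - 170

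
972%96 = 12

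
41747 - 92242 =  - 50495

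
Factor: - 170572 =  - 2^2*42643^1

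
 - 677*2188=-1481276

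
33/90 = 11/30  =  0.37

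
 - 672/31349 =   -  672/31349 = - 0.02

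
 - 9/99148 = -1 + 99139/99148 = -0.00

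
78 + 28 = 106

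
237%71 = 24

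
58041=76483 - 18442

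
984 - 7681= - 6697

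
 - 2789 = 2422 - 5211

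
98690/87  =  1134 +32/87 = 1134.37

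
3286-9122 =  - 5836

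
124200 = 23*5400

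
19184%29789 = 19184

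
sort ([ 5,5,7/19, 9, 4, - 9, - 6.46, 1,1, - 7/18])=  [-9, - 6.46,- 7/18,7/19, 1,1 , 4, 5, 5,9]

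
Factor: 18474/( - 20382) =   -  3079/3397 = - 43^( - 1) * 79^(- 1 )* 3079^1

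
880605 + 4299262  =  5179867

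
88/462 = 4/21 = 0.19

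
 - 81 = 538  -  619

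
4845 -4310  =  535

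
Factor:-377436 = -2^2 * 3^1*71^1*443^1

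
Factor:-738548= - 2^2*17^1*10861^1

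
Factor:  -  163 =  - 163^1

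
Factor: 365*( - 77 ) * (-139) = 3906595 = 5^1*7^1*11^1*73^1  *139^1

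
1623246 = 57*28478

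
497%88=57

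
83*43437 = 3605271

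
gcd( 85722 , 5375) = 1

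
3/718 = 3/718 = 0.00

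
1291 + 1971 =3262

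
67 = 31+36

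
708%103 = 90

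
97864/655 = 97864/655 = 149.41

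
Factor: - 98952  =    -  2^3* 3^1*7^1*19^1 * 31^1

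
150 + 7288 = 7438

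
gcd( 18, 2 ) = 2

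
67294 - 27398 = 39896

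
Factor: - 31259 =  - 31259^1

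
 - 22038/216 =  - 103 + 35/36= -102.03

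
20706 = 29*714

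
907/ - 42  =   - 22 + 17/42=- 21.60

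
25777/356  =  25777/356 = 72.41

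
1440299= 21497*67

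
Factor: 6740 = 2^2*5^1 *337^1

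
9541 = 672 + 8869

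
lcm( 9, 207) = 207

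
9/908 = 9/908 = 0.01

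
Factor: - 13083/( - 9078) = 49/34 = 2^( - 1 )  *  7^2*17^( - 1) 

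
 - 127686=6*( - 21281) 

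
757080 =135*5608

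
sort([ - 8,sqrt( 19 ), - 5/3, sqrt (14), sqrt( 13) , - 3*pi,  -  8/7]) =[ - 3*pi, - 8, - 5/3 , - 8/7, sqrt( 13 ), sqrt(14 ) , sqrt( 19 )] 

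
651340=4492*145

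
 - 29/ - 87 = 1/3 = 0.33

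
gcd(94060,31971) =1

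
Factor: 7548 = 2^2*  3^1*17^1 * 37^1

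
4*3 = 12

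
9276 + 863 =10139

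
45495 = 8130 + 37365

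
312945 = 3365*93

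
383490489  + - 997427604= - 613937115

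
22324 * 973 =21721252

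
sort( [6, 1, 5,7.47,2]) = [ 1,2,5, 6 , 7.47 ] 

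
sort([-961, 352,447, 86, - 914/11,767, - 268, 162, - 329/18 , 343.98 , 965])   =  [ - 961, - 268,-914/11, - 329/18,  86,  162, 343.98, 352, 447, 767, 965]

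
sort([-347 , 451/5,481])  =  [ - 347,451/5, 481] 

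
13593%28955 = 13593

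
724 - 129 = 595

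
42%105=42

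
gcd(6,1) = 1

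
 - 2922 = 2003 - 4925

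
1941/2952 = 647/984 = 0.66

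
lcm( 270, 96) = 4320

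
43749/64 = 683 + 37/64 = 683.58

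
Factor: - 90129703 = -131^1*688013^1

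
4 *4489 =17956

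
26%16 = 10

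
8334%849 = 693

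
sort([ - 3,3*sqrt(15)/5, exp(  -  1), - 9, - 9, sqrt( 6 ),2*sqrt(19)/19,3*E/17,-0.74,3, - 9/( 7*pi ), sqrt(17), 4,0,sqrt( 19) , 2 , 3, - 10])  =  [-10 , - 9, - 9,  -  3, - 0.74,- 9/( 7*pi), 0,exp( - 1), 2*sqrt ( 19) /19 , 3 * E/17,2,  3 * sqrt( 15) /5,  sqrt(6),  3,3,4, sqrt( 17 ),sqrt (19)] 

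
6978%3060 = 858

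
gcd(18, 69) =3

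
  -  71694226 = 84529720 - 156223946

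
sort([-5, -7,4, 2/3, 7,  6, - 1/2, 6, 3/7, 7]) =[ - 7,-5, - 1/2,3/7, 2/3,4, 6, 6,  7,  7]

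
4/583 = 4/583 = 0.01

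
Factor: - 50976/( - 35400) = 2^2*3^2 * 5^( - 2)  =  36/25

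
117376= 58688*2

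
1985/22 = 90 + 5/22 =90.23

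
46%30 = 16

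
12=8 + 4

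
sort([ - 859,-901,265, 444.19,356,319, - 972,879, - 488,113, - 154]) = [ -972, - 901, - 859, - 488,-154,113, 265,319, 356,444.19,  879]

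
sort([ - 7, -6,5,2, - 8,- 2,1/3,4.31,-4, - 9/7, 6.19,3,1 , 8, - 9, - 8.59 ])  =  [ - 9,- 8.59,-8, - 7, - 6, - 4,-2, - 9/7,1/3,1,  2, 3, 4.31,5, 6.19,8 ]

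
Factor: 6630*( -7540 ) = -2^3 * 3^1*5^2 *13^2*17^1*29^1=- 49990200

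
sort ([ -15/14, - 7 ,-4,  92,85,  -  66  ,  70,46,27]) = [-66, - 7,  -  4,- 15/14,27, 46, 70, 85,92]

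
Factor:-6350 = - 2^1*5^2* 127^1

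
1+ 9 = 10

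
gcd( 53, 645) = 1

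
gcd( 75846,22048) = 2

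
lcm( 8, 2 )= 8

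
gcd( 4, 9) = 1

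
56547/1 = 56547 = 56547.00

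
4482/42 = 106 + 5/7 = 106.71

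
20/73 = 20/73 =0.27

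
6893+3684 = 10577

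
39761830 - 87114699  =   - 47352869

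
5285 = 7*755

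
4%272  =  4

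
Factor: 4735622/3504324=2^ ( - 1)*3^(-1) * 17^1*31^1*4493^1*292027^(  -  1) = 2367811/1752162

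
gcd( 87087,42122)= 1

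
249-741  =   - 492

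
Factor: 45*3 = 3^3 * 5^1 = 135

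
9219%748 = 243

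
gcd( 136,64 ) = 8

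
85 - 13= 72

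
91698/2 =45849 = 45849.00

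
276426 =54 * 5119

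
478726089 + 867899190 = 1346625279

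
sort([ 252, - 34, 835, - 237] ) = [-237,-34,252,835]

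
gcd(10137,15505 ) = 1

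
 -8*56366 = -450928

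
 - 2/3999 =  - 2/3999 = - 0.00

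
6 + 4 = 10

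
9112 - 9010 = 102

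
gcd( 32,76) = 4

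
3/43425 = 1/14475 = 0.00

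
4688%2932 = 1756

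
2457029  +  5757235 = 8214264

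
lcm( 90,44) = 1980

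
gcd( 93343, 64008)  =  1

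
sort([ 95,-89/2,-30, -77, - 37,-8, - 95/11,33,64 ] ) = [-77,-89/2, - 37,-30, - 95/11,-8,  33,64, 95]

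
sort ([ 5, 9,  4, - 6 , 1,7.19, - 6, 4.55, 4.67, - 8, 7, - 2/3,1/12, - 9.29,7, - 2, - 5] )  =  [  -  9.29 ,  -  8, - 6, - 6, - 5,-2, - 2/3, 1/12, 1,4,4.55,4.67, 5,7,7,  7.19, 9 ]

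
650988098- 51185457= 599802641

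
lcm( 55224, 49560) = 1932840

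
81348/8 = 20337/2 = 10168.50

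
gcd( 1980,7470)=90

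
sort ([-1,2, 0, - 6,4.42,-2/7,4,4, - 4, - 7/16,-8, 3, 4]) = [ - 8, - 6,  -  4, - 1, -7/16,  -  2/7,  0,  2, 3,4,4,  4,4.42]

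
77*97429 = 7502033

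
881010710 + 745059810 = 1626070520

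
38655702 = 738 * 52379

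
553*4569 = 2526657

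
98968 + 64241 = 163209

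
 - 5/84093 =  - 1 + 84088/84093 = - 0.00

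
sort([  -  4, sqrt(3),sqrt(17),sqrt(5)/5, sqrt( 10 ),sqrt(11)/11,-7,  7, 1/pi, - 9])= [  -  9, - 7, - 4, sqrt(11 ) /11 , 1/pi, sqrt(5)/5 , sqrt(3 ), sqrt(10 ),sqrt( 17), 7 ] 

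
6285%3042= 201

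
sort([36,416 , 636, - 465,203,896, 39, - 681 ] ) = [ - 681, - 465,36,39,203, 416,636, 896] 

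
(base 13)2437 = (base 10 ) 5116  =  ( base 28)6ek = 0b1001111111100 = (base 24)8L4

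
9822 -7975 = 1847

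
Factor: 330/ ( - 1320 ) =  - 2^ ( - 2) = -1/4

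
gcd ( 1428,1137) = 3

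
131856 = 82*1608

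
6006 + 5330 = 11336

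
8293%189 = 166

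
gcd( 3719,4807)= 1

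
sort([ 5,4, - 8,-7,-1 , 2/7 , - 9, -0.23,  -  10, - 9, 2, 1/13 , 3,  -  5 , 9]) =[ - 10, - 9, - 9, - 8,-7, - 5, - 1, - 0.23, 1/13 , 2/7,  2,3, 4 , 5,9]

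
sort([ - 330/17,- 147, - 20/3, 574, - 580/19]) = [-147, - 580/19, - 330/17, -20/3, 574 ] 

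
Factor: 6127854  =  2^1*3^1*17^1*60077^1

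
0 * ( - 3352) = 0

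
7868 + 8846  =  16714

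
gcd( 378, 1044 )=18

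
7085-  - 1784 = 8869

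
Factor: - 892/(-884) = 223/221 = 13^ ( - 1 )*17^( - 1)*223^1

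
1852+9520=11372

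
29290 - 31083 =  - 1793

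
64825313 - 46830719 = 17994594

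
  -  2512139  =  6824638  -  9336777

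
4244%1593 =1058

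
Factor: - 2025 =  - 3^4* 5^2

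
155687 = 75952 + 79735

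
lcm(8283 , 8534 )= 281622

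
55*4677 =257235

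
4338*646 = 2802348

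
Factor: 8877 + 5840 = 14717 = 14717^1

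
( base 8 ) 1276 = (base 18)230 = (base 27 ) Q0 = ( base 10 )702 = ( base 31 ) mk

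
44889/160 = 280 +89/160 = 280.56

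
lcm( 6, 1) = 6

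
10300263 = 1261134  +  9039129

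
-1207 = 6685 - 7892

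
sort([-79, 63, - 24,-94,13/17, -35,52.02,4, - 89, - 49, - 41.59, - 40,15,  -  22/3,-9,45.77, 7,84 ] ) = [ - 94, - 89,-79, - 49,- 41.59, - 40  , - 35,-24,-9, - 22/3,  13/17,4,7 , 15,45.77, 52.02, 63,84]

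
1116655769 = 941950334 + 174705435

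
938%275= 113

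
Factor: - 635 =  - 5^1*127^1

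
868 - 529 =339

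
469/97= 4 + 81/97 = 4.84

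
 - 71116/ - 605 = 117 + 331/605  =  117.55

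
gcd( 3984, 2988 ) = 996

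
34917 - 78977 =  - 44060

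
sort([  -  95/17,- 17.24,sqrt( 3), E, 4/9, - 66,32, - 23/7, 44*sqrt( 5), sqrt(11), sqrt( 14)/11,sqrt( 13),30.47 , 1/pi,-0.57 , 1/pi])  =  [ - 66, - 17.24,-95/17,-23/7, - 0.57, 1/pi, 1/pi, sqrt( 14)/11, 4/9 , sqrt( 3 ), E, sqrt ( 11), sqrt( 13),30.47,  32, 44*sqrt( 5)]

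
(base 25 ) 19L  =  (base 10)871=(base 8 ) 1547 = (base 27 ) 157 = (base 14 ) 463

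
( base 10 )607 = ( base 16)25f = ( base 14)315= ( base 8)1137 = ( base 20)1A7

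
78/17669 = 78/17669 =0.00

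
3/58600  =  3/58600 = 0.00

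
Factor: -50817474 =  - 2^1*3^2*2823193^1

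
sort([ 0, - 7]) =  [  -  7,0 ]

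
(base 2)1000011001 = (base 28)J5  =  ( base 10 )537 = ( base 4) 20121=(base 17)1EA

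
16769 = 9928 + 6841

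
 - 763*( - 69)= 52647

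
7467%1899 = 1770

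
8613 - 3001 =5612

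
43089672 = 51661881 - 8572209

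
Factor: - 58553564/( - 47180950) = 29276782/23590475 = 2^1*5^( - 2 )*17^(-1)*47^(-1)*977^1*1181^(-1)*14983^1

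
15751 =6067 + 9684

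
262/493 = 262/493= 0.53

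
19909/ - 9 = -2213 + 8/9 = - 2212.11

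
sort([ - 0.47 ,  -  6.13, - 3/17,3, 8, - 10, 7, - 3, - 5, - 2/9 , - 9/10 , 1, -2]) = [ - 10, - 6.13, - 5, - 3, - 2,-9/10, - 0.47, - 2/9,-3/17,1,3, 7 , 8] 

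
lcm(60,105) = 420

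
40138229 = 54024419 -13886190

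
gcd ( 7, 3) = 1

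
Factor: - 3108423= - 3^1*29^1*35729^1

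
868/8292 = 217/2073 = 0.10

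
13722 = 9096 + 4626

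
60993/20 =60993/20 = 3049.65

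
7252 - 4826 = 2426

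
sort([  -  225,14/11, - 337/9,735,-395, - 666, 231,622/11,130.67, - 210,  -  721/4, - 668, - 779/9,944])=[ - 668 , - 666,-395, - 225, - 210, - 721/4,-779/9, - 337/9,14/11,622/11,130.67,231,735, 944]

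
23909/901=23909/901 = 26.54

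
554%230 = 94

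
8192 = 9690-1498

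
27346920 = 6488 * 4215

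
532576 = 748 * 712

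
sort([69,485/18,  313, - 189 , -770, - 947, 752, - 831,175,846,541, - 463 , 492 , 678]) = [ - 947,  -  831, - 770,-463, - 189, 485/18,69,175, 313  ,  492, 541,678, 752,846 ] 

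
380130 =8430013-8049883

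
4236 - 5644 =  - 1408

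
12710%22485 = 12710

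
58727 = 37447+21280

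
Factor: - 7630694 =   -  2^1*43^1*88729^1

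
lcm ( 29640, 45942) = 918840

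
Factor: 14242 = 2^1 * 7121^1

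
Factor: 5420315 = 5^1*37^1*83^1*353^1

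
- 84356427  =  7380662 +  - 91737089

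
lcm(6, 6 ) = 6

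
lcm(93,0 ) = 0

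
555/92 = 555/92 = 6.03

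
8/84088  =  1/10511 = 0.00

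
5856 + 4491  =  10347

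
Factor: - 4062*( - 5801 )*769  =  2^1 *3^1*677^1*769^1*5801^1 = 18120456078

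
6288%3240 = 3048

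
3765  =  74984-71219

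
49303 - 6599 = 42704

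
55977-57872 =-1895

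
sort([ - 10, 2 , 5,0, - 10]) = [ - 10, - 10, 0, 2,5]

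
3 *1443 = 4329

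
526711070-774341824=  - 247630754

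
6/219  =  2/73 = 0.03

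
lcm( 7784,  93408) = 93408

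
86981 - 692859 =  - 605878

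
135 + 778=913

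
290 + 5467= 5757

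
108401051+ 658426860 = 766827911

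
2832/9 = 314  +  2/3  =  314.67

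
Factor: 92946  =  2^1*3^1*7^1*2213^1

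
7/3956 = 7/3956 = 0.00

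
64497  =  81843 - 17346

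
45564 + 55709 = 101273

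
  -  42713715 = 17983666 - 60697381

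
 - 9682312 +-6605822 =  - 16288134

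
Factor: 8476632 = 2^3*3^2 * 117731^1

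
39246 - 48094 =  - 8848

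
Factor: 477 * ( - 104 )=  - 49608  =  - 2^3*3^2*13^1*53^1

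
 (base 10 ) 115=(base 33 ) 3G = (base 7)223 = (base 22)55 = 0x73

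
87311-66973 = 20338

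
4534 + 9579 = 14113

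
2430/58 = 41+26/29  =  41.90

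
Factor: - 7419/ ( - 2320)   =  2^( - 4 ) * 3^1*5^ ( - 1)  *  29^( - 1)*2473^1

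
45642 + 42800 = 88442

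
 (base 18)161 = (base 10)433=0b110110001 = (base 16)1B1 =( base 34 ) CP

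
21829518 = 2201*9918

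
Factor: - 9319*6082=-56678158 = -2^1*3041^1*9319^1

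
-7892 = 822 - 8714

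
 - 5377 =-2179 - 3198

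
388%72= 28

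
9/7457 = 9/7457 = 0.00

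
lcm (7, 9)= 63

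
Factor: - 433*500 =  - 216500 =- 2^2*5^3*  433^1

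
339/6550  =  339/6550= 0.05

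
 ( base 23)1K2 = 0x3df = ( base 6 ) 4331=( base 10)991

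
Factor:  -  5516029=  - 5516029^1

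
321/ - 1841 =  - 1 +1520/1841= -0.17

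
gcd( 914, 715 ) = 1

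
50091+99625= 149716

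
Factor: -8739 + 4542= - 3^1*1399^1= - 4197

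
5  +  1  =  6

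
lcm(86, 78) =3354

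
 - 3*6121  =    -  18363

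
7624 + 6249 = 13873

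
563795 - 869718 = -305923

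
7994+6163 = 14157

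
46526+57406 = 103932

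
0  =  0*2791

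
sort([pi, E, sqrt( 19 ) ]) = [ E,pi, sqrt( 19 )] 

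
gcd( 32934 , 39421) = 499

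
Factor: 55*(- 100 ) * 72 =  - 396000 = - 2^5 * 3^2*5^3*11^1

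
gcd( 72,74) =2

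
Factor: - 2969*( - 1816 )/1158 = 2695852/579 = 2^2 * 3^(-1 )  *  193^( - 1 ) * 227^1*2969^1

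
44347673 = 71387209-27039536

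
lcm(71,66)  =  4686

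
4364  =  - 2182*(-2)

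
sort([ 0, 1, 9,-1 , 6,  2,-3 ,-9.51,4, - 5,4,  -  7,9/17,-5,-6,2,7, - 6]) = [ - 9.51,- 7, - 6, - 6, - 5,-5, - 3, - 1,0,9/17,1,2,2 , 4,4, 6, 7,9 ] 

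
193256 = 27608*7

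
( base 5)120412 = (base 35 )3N2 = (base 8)10602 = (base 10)4482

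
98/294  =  1/3=0.33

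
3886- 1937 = 1949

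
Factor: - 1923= - 3^1 *641^1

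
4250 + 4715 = 8965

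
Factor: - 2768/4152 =  -  2^1 * 3^( - 1) = -  2/3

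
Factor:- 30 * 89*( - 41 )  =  2^1*3^1*5^1 * 41^1*89^1 =109470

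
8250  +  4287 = 12537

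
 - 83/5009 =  - 83/5009 = -  0.02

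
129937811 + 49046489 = 178984300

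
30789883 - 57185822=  - 26395939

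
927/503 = 1 + 424/503 = 1.84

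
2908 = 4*727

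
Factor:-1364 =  - 2^2*11^1*31^1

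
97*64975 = 6302575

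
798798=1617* 494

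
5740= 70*82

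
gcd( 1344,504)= 168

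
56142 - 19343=36799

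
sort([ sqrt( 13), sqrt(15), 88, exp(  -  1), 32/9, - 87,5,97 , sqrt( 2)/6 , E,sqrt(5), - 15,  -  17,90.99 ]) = [ - 87,-17,-15, sqrt( 2 ) /6,  exp( - 1),  sqrt(5), E , 32/9, sqrt( 13), sqrt( 15), 5, 88,90.99  ,  97 ] 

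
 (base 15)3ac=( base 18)2A9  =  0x345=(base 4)31011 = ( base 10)837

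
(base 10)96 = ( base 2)1100000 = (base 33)2u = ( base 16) 60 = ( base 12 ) 80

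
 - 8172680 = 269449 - 8442129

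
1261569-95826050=-94564481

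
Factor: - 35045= - 5^1*43^1*  163^1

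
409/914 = 409/914  =  0.45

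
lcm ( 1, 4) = 4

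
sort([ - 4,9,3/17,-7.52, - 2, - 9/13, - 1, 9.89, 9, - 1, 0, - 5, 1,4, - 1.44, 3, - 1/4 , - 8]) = [ - 8, - 7.52, - 5, - 4,-2, - 1.44, - 1, - 1, - 9/13, - 1/4, 0,3/17, 1, 3, 4,9,  9,  9.89]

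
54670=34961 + 19709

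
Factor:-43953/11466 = -2^( - 1)*3^(-1)*23^1 = - 23/6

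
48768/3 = 16256 =16256.00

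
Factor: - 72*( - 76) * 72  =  2^8*3^4*19^1 = 393984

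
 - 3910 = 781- 4691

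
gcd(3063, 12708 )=3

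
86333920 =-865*(-99808 )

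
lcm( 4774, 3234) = 100254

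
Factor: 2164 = 2^2 *541^1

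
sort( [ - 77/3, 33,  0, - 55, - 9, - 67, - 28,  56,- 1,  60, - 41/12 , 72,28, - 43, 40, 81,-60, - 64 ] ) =[ - 67,-64, - 60, - 55,  -  43, - 28, - 77/3, - 9, - 41/12, - 1  ,  0, 28,33, 40 , 56, 60,72, 81]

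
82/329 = 82/329= 0.25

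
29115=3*9705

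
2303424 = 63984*36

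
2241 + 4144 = 6385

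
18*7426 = 133668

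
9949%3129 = 562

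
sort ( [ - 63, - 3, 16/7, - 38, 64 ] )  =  [ - 63, - 38,- 3,16/7,64]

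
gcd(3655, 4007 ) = 1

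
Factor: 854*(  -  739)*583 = -367934798 = -2^1*7^1*11^1 * 53^1 * 61^1 *739^1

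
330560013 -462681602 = - 132121589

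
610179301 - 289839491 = 320339810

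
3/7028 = 3/7028 = 0.00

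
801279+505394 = 1306673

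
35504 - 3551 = 31953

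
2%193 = 2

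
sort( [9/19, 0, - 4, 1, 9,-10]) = [-10,  -  4 , 0, 9/19, 1, 9]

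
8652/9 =2884/3 =961.33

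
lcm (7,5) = 35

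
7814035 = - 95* ( - 82253)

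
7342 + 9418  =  16760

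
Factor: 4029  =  3^1*17^1 * 79^1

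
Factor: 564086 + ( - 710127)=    - 146041 = - 7^1*31^1*673^1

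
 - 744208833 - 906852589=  - 1651061422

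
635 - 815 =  - 180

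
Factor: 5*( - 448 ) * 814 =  - 1823360 = -2^7*5^1*7^1*11^1*37^1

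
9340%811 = 419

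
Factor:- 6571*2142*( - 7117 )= 2^1*3^2*7^1*11^1*17^1*647^1*6571^1  =  100172358594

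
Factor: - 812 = -2^2*7^1*29^1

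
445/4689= 445/4689  =  0.09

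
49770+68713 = 118483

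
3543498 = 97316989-93773491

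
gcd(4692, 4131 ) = 51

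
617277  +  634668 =1251945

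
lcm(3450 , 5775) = 265650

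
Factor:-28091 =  - 7^1* 4013^1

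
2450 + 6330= 8780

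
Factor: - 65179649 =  -17^1*157^1*24421^1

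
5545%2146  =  1253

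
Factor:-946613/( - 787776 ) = 2^(-6 )*3^( - 1)*11^( - 1 )*373^( - 1)*821^1*1153^1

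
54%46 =8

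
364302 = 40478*9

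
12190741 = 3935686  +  8255055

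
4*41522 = 166088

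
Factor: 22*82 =2^2*11^1* 41^1 = 1804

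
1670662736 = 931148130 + 739514606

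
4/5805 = 4/5805 = 0.00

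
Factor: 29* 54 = 1566 =2^1 * 3^3*29^1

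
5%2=1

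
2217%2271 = 2217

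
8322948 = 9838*846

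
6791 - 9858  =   - 3067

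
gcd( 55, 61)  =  1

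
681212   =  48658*14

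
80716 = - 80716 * ( - 1 )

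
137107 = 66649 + 70458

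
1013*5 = 5065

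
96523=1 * 96523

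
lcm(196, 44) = 2156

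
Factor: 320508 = 2^2*3^2*29^1 * 307^1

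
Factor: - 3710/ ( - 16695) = 2/9 =2^1*3^( - 2)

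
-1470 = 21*(-70)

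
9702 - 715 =8987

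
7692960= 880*8742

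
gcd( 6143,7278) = 1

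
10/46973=10/46973 = 0.00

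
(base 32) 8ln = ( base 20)1247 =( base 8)21267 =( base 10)8887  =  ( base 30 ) 9q7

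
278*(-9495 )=  -  2639610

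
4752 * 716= 3402432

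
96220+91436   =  187656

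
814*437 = 355718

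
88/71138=44/35569 =0.00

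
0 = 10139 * 0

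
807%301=205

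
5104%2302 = 500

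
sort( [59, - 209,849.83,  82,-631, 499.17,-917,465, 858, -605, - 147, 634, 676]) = [ - 917,-631,-605,-209,  -  147, 59,82,465, 499.17,  634, 676,849.83, 858]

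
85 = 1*85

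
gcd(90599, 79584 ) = 1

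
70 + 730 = 800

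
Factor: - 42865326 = - 2^1*3^2*7^1* 340201^1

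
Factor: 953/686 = 2^(- 1)*7^( - 3 )*953^1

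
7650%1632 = 1122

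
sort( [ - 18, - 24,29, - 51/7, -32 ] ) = [-32, - 24 , - 18, - 51/7,29] 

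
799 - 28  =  771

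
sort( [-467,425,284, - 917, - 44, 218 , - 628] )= [ - 917, - 628, - 467, - 44,218,284,425 ] 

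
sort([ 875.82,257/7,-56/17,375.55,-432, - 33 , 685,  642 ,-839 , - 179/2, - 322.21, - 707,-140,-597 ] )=[ - 839 , - 707 ,-597, - 432, -322.21 , - 140, - 179/2, - 33,-56/17,  257/7 , 375.55, 642,685, 875.82] 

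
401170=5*80234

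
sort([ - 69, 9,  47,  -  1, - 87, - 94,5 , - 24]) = [ - 94 , - 87, - 69,-24, - 1 , 5,9,47]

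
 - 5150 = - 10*515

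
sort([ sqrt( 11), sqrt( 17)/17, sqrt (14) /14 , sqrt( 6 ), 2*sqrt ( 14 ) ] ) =[ sqrt(17)/17, sqrt( 14)/14,sqrt ( 6), sqrt( 11), 2*sqrt( 14 ) ] 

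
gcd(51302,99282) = 2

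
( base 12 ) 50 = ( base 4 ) 330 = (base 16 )3c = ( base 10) 60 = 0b111100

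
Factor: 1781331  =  3^1*593777^1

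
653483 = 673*971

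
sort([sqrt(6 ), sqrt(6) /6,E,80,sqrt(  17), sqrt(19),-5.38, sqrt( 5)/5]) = [ - 5.38,sqrt(6) /6 , sqrt( 5)/5, sqrt ( 6), E,sqrt (17),sqrt(19), 80 ]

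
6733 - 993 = 5740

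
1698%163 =68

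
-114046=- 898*127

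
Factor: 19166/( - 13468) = - 2^( - 1)*13^( -1) *37^1 = - 37/26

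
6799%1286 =369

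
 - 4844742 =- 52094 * 93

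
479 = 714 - 235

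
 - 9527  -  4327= -13854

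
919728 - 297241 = 622487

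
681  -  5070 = -4389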